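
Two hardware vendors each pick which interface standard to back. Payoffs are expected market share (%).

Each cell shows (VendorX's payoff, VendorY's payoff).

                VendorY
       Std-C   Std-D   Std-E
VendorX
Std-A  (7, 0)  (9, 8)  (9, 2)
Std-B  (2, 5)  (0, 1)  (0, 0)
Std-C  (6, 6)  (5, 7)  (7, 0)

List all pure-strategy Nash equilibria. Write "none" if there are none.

The unique pure-strategy Nash equilibrium is (Std-A, Std-D).

VendorX against Std-C: payoffs 7, 2, 6 → best response Std-A.
VendorX against Std-D: payoffs 9, 0, 5 → best response Std-A.
VendorX against Std-E: payoffs 9, 0, 7 → best response Std-A.
VendorY against Std-A: payoffs 0, 8, 2 → best response Std-D.
VendorY against Std-B: payoffs 5, 1, 0 → best response Std-C.
VendorY against Std-C: payoffs 6, 7, 0 → best response Std-D.
Mutual best responses: (Std-A, Std-D).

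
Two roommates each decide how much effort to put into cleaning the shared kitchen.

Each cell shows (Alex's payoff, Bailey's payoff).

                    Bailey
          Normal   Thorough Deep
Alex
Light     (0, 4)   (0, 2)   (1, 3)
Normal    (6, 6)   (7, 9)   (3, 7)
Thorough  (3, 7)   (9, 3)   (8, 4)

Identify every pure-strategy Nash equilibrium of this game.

(Light, Normal): Alex can switch to Normal (0 → 6). Not NE.
(Light, Thorough): Alex can switch to Normal (0 → 7). Not NE.
(Light, Deep): Alex can switch to Normal (1 → 3). Not NE.
(Normal, Normal): Bailey can switch to Thorough (6 → 9). Not NE.
(Normal, Thorough): Alex can switch to Thorough (7 → 9). Not NE.
(Normal, Deep): Alex can switch to Thorough (3 → 8). Not NE.
(The remaining 3 profiles each have a profitable deviation by the same check.)

There is no pure-strategy Nash equilibrium.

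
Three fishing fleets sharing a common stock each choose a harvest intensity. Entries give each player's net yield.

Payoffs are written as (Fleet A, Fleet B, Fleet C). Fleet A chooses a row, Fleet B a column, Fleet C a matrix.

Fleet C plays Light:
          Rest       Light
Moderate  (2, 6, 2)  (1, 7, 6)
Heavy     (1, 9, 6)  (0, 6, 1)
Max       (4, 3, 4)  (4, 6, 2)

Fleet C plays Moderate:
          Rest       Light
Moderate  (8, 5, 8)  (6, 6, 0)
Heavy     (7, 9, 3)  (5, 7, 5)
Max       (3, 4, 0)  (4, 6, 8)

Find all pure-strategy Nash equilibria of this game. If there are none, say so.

This game has no pure Nash equilibrium.

Fleet A against (Rest, Light): payoffs 2, 1, 4 → best response Max.
Fleet A against (Rest, Moderate): payoffs 8, 7, 3 → best response Moderate.
Fleet A against (Light, Light): payoffs 1, 0, 4 → best response Max.
Fleet A against (Light, Moderate): payoffs 6, 5, 4 → best response Moderate.
Fleet B against (Moderate, Light): payoffs 6, 7 → best response Light.
Fleet B against (Moderate, Moderate): payoffs 5, 6 → best response Light.
Fleet B against (Heavy, Light): payoffs 9, 6 → best response Rest.
Fleet B against (Heavy, Moderate): payoffs 9, 7 → best response Rest.
Fleet B against (Max, Light): payoffs 3, 6 → best response Light.
Fleet B against (Max, Moderate): payoffs 4, 6 → best response Light.
Fleet C against (Moderate, Rest): payoffs 2, 8 → best response Moderate.
Fleet C against (Moderate, Light): payoffs 6, 0 → best response Light.
Fleet C against (Heavy, Rest): payoffs 6, 3 → best response Light.
Fleet C against (Heavy, Light): payoffs 1, 5 → best response Moderate.
Fleet C against (Max, Rest): payoffs 4, 0 → best response Light.
Fleet C against (Max, Light): payoffs 2, 8 → best response Moderate.
No profile is a mutual best response for all players.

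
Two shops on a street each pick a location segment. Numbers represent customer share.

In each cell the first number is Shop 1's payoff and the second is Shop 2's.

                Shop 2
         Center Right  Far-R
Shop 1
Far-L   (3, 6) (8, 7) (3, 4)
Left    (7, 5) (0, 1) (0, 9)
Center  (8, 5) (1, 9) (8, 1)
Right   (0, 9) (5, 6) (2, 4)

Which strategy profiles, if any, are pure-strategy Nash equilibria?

Shop 1 against Center: payoffs 3, 7, 8, 0 → best response Center.
Shop 1 against Right: payoffs 8, 0, 1, 5 → best response Far-L.
Shop 1 against Far-R: payoffs 3, 0, 8, 2 → best response Center.
Shop 2 against Far-L: payoffs 6, 7, 4 → best response Right.
Shop 2 against Left: payoffs 5, 1, 9 → best response Far-R.
Shop 2 against Center: payoffs 5, 9, 1 → best response Right.
Shop 2 against Right: payoffs 9, 6, 4 → best response Center.
Mutual best responses: (Far-L, Right).

The unique pure-strategy Nash equilibrium is (Far-L, Right).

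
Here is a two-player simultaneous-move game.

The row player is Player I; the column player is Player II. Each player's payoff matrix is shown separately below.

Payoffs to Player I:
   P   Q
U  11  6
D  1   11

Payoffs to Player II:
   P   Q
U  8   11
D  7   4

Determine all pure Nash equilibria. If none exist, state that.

(U, P): Player II can switch to Q (8 → 11). Not NE.
(U, Q): Player I can switch to D (6 → 11). Not NE.
(D, P): Player I can switch to U (1 → 11). Not NE.
(D, Q): Player II can switch to P (4 → 7). Not NE.

none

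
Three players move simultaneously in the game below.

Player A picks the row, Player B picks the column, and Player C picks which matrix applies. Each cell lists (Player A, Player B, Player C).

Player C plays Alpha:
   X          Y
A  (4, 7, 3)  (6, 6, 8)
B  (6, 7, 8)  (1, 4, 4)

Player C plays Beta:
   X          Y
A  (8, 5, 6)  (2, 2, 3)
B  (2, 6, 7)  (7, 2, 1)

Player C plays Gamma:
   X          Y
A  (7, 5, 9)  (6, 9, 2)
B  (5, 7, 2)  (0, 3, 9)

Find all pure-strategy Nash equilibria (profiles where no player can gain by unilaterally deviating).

(A, X, Alpha): Player A can switch to B (4 → 6). Not NE.
(A, X, Beta): Player C can switch to Gamma (6 → 9). Not NE.
(A, X, Gamma): Player B can switch to Y (5 → 9). Not NE.
(A, Y, Alpha): Player B can switch to X (6 → 7). Not NE.
(A, Y, Beta): Player A can switch to B (2 → 7). Not NE.
(A, Y, Gamma): Player C can switch to Alpha (2 → 8). Not NE.
(B, X, Alpha): Player A gets 6, best alternative 4; Player B gets 7, best alternative 4; Player C gets 8, best alternative 7. No profitable deviation — NE.
(B, X, Beta): Player A can switch to A (2 → 8). Not NE.
(B, X, Gamma): Player A can switch to A (5 → 7). Not NE.
(B, Y, Alpha): Player A can switch to A (1 → 6). Not NE.
(B, Y, Beta): Player B can switch to X (2 → 6). Not NE.
(The remaining 1 profile has a profitable deviation by the same check.)

Pure NE: (B, X, Alpha)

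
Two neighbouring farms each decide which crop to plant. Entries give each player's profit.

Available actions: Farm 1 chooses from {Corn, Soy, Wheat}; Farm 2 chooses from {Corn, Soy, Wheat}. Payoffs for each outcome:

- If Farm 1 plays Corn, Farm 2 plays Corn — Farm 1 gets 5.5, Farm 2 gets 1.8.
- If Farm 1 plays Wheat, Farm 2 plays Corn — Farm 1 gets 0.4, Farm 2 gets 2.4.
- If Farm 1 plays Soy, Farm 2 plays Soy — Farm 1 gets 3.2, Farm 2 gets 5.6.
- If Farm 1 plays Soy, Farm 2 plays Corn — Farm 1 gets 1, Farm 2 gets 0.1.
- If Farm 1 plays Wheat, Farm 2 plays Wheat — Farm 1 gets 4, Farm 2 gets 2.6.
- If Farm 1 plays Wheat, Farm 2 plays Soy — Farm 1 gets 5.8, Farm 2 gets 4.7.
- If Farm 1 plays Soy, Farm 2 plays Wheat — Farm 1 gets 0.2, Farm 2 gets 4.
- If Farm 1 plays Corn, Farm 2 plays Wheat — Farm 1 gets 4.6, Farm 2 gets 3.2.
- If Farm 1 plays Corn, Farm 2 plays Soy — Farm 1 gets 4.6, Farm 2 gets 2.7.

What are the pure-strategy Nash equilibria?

(Corn, Wheat), (Wheat, Soy)

(Corn, Corn): Farm 2 can switch to Soy (1.8 → 2.7). Not NE.
(Corn, Soy): Farm 1 can switch to Wheat (4.6 → 5.8). Not NE.
(Corn, Wheat): Farm 1 gets 4.6, best alternative 4; Farm 2 gets 3.2, best alternative 2.7. No profitable deviation — NE.
(Soy, Corn): Farm 1 can switch to Corn (1 → 5.5). Not NE.
(Soy, Soy): Farm 1 can switch to Corn (3.2 → 4.6). Not NE.
(Soy, Wheat): Farm 1 can switch to Corn (0.2 → 4.6). Not NE.
(Wheat, Corn): Farm 1 can switch to Corn (0.4 → 5.5). Not NE.
(Wheat, Soy): Farm 1 gets 5.8, best alternative 4.6; Farm 2 gets 4.7, best alternative 2.6. No profitable deviation — NE.
(Wheat, Wheat): Farm 1 can switch to Corn (4 → 4.6). Not NE.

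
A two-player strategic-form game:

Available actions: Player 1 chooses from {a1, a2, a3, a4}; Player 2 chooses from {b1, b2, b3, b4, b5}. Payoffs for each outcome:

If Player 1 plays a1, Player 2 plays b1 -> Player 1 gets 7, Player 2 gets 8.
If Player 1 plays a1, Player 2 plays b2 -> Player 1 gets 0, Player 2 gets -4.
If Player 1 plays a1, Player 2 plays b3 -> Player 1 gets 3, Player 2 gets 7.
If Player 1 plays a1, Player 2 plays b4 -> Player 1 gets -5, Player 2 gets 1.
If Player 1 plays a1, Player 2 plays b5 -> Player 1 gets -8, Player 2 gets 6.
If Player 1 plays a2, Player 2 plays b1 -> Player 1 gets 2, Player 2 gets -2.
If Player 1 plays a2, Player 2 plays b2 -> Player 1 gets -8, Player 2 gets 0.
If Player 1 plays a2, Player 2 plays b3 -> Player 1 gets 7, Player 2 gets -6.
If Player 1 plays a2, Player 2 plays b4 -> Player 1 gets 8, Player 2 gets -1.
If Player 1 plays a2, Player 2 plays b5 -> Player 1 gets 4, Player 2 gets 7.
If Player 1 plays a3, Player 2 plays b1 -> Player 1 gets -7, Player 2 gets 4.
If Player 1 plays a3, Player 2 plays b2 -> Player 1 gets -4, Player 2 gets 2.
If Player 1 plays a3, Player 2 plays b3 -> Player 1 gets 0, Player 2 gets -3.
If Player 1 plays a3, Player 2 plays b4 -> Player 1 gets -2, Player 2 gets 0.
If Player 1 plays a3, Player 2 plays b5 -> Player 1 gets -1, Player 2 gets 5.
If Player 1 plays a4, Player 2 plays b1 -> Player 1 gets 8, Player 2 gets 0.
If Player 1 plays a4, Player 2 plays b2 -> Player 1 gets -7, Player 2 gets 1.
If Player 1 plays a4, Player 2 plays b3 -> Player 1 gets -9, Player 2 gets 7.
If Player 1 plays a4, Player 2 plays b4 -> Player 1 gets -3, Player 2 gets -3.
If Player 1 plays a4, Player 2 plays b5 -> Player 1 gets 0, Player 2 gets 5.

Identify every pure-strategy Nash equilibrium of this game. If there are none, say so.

The unique pure-strategy Nash equilibrium is (a2, b5).

Player 1 against b1: payoffs 7, 2, -7, 8 → best response a4.
Player 1 against b2: payoffs 0, -8, -4, -7 → best response a1.
Player 1 against b3: payoffs 3, 7, 0, -9 → best response a2.
Player 1 against b4: payoffs -5, 8, -2, -3 → best response a2.
Player 1 against b5: payoffs -8, 4, -1, 0 → best response a2.
Player 2 against a1: payoffs 8, -4, 7, 1, 6 → best response b1.
Player 2 against a2: payoffs -2, 0, -6, -1, 7 → best response b5.
Player 2 against a3: payoffs 4, 2, -3, 0, 5 → best response b5.
Player 2 against a4: payoffs 0, 1, 7, -3, 5 → best response b3.
Mutual best responses: (a2, b5).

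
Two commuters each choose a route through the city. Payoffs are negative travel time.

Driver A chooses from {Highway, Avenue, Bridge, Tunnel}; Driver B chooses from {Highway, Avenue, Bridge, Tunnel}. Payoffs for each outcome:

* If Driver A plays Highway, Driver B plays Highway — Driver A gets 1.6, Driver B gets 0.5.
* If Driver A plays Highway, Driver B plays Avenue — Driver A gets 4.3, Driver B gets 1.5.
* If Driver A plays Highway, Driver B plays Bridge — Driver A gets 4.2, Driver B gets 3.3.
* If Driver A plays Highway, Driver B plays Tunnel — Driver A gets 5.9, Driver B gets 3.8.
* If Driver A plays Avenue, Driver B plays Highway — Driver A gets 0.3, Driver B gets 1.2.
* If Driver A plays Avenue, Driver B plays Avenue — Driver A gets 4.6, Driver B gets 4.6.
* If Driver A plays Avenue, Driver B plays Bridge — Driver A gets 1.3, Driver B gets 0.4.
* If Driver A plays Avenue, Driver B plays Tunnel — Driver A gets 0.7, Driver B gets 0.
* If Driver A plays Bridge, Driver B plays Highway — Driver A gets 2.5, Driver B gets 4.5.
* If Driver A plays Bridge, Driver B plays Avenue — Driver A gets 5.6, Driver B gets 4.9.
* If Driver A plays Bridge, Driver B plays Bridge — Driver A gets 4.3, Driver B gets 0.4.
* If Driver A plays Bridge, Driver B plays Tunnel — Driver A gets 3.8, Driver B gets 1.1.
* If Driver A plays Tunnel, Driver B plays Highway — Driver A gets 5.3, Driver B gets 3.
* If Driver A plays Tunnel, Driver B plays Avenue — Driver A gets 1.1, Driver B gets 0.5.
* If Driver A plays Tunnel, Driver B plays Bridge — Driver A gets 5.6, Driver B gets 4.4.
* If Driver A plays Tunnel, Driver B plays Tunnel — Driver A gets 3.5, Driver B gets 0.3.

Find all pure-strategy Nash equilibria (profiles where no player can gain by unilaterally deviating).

Pure-strategy Nash equilibria: (Highway, Tunnel) and (Bridge, Avenue) and (Tunnel, Bridge)

Driver A against Highway: payoffs 1.6, 0.3, 2.5, 5.3 → best response Tunnel.
Driver A against Avenue: payoffs 4.3, 4.6, 5.6, 1.1 → best response Bridge.
Driver A against Bridge: payoffs 4.2, 1.3, 4.3, 5.6 → best response Tunnel.
Driver A against Tunnel: payoffs 5.9, 0.7, 3.8, 3.5 → best response Highway.
Driver B against Highway: payoffs 0.5, 1.5, 3.3, 3.8 → best response Tunnel.
Driver B against Avenue: payoffs 1.2, 4.6, 0.4, 0 → best response Avenue.
Driver B against Bridge: payoffs 4.5, 4.9, 0.4, 1.1 → best response Avenue.
Driver B against Tunnel: payoffs 3, 0.5, 4.4, 0.3 → best response Bridge.
Mutual best responses: (Highway, Tunnel); (Bridge, Avenue); (Tunnel, Bridge).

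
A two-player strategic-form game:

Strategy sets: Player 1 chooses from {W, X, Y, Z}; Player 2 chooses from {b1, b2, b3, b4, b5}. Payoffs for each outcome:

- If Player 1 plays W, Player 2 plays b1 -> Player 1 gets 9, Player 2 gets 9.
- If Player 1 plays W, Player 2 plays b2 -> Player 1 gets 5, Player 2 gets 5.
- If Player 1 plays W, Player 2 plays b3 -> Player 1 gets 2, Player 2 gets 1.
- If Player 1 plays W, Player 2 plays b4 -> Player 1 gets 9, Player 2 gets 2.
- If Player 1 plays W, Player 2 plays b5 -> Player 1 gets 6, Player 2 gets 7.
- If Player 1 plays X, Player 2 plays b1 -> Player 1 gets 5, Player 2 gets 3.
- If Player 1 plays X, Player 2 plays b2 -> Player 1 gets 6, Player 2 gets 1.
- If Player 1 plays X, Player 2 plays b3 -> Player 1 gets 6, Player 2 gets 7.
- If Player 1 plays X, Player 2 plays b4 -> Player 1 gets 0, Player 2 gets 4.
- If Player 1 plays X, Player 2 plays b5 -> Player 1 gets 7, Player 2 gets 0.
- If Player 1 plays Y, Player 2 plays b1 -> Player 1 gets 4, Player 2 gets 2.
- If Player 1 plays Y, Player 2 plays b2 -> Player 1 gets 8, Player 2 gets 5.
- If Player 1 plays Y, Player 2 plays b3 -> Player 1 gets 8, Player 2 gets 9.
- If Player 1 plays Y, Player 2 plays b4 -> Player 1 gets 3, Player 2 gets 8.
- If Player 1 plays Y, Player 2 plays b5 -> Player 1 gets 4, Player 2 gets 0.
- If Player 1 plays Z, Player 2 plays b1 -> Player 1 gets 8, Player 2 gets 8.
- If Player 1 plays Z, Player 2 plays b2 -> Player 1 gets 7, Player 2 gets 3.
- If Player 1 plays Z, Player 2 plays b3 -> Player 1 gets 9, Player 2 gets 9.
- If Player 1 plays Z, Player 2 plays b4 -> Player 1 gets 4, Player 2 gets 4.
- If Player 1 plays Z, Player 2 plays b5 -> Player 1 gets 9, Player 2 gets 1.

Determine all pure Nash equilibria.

For each strategy profile, look for a profitable unilateral deviation.
(W, b1): Player 1 gets 9, best alternative 8; Player 2 gets 9, best alternative 7. No profitable deviation — NE.
(W, b2): Player 1 can switch to X (5 → 6). Not NE.
(W, b3): Player 1 can switch to X (2 → 6). Not NE.
(W, b4): Player 2 can switch to b1 (2 → 9). Not NE.
(W, b5): Player 1 can switch to X (6 → 7). Not NE.
(X, b1): Player 1 can switch to W (5 → 9). Not NE.
(X, b2): Player 1 can switch to Y (6 → 8). Not NE.
(X, b3): Player 1 can switch to Y (6 → 8). Not NE.
(X, b4): Player 1 can switch to W (0 → 9). Not NE.
(X, b5): Player 1 can switch to Z (7 → 9). Not NE.
(Y, b1): Player 1 can switch to W (4 → 9). Not NE.
(Z, b3): Player 1 gets 9, best alternative 8; Player 2 gets 9, best alternative 8. No profitable deviation — NE.
(The remaining 8 profiles each have a profitable deviation by the same check.)

The pure Nash equilibria are (W, b1); (Z, b3).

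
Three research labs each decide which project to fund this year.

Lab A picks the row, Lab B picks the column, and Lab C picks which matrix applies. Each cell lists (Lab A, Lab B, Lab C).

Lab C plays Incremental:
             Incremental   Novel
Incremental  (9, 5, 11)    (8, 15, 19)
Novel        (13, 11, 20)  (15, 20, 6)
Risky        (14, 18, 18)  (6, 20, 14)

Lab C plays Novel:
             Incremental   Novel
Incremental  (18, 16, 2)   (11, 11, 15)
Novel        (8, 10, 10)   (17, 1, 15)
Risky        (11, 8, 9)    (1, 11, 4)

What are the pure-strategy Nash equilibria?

(Incremental, Incremental, Incremental): Lab A can switch to Novel (9 → 13). Not NE.
(Incremental, Incremental, Novel): Lab C can switch to Incremental (2 → 11). Not NE.
(Incremental, Novel, Incremental): Lab A can switch to Novel (8 → 15). Not NE.
(Incremental, Novel, Novel): Lab A can switch to Novel (11 → 17). Not NE.
(Novel, Incremental, Incremental): Lab A can switch to Risky (13 → 14). Not NE.
(Novel, Incremental, Novel): Lab A can switch to Incremental (8 → 18). Not NE.
(Novel, Novel, Incremental): Lab C can switch to Novel (6 → 15). Not NE.
(Novel, Novel, Novel): Lab B can switch to Incremental (1 → 10). Not NE.
(Risky, Incremental, Incremental): Lab B can switch to Novel (18 → 20). Not NE.
(Risky, Incremental, Novel): Lab A can switch to Incremental (11 → 18). Not NE.
(Risky, Novel, Incremental): Lab A can switch to Incremental (6 → 8). Not NE.
(Risky, Novel, Novel): Lab A can switch to Incremental (1 → 11). Not NE.

This game has no pure Nash equilibrium.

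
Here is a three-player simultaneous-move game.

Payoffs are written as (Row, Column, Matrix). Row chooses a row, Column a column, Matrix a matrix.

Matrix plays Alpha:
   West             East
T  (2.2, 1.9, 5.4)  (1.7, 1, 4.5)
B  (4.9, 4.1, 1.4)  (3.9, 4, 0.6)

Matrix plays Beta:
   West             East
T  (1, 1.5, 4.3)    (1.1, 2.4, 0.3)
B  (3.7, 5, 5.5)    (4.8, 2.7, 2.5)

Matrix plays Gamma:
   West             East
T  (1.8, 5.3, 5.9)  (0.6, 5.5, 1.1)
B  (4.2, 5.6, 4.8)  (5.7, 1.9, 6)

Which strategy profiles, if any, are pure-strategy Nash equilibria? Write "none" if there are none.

The unique pure-strategy Nash equilibrium is (B, West, Beta).

Mark each player's best response to every combination of opponents' strategies; a profile where every player is best-responding is a pure Nash equilibrium.
Row against (West, Alpha): payoffs 2.2, 4.9 → best response B.
Row against (West, Beta): payoffs 1, 3.7 → best response B.
Row against (West, Gamma): payoffs 1.8, 4.2 → best response B.
Row against (East, Alpha): payoffs 1.7, 3.9 → best response B.
Row against (East, Beta): payoffs 1.1, 4.8 → best response B.
Row against (East, Gamma): payoffs 0.6, 5.7 → best response B.
Column against (T, Alpha): payoffs 1.9, 1 → best response West.
Column against (T, Beta): payoffs 1.5, 2.4 → best response East.
Column against (T, Gamma): payoffs 5.3, 5.5 → best response East.
Column against (B, Alpha): payoffs 4.1, 4 → best response West.
Column against (B, Beta): payoffs 5, 2.7 → best response West.
Column against (B, Gamma): payoffs 5.6, 1.9 → best response West.
Matrix against (T, West): payoffs 5.4, 4.3, 5.9 → best response Gamma.
Matrix against (T, East): payoffs 4.5, 0.3, 1.1 → best response Alpha.
Matrix against (B, West): payoffs 1.4, 5.5, 4.8 → best response Beta.
Matrix against (B, East): payoffs 0.6, 2.5, 6 → best response Gamma.
Mutual best responses: (B, West, Beta).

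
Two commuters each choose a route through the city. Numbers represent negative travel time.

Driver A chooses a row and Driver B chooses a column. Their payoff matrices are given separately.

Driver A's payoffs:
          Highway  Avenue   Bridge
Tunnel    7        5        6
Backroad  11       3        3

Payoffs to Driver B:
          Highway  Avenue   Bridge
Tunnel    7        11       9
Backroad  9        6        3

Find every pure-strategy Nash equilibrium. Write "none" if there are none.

The pure Nash equilibria are (Tunnel, Avenue), (Backroad, Highway).

Check each profile: it is a Nash equilibrium iff no player can strictly gain by switching unilaterally.
(Tunnel, Highway): Driver A can switch to Backroad (7 → 11). Not NE.
(Tunnel, Avenue): Driver A gets 5, best alternative 3; Driver B gets 11, best alternative 9. No profitable deviation — NE.
(Tunnel, Bridge): Driver B can switch to Avenue (9 → 11). Not NE.
(Backroad, Highway): Driver A gets 11, best alternative 7; Driver B gets 9, best alternative 6. No profitable deviation — NE.
(Backroad, Avenue): Driver A can switch to Tunnel (3 → 5). Not NE.
(Backroad, Bridge): Driver A can switch to Tunnel (3 → 6). Not NE.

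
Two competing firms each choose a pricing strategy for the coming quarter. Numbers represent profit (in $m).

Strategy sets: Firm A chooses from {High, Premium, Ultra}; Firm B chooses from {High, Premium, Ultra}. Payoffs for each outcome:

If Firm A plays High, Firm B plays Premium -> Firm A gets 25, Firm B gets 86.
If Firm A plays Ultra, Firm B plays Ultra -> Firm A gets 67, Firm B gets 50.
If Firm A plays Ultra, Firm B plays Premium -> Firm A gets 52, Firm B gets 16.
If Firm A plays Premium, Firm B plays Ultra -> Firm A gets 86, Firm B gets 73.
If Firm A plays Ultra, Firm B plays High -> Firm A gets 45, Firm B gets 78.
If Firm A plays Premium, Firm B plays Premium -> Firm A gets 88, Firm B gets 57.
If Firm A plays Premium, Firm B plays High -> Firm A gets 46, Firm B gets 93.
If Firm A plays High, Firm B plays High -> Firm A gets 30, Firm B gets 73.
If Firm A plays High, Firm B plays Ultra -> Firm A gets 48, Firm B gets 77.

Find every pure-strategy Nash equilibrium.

The unique pure-strategy Nash equilibrium is (Premium, High).

Firm A against High: payoffs 30, 46, 45 → best response Premium.
Firm A against Premium: payoffs 25, 88, 52 → best response Premium.
Firm A against Ultra: payoffs 48, 86, 67 → best response Premium.
Firm B against High: payoffs 73, 86, 77 → best response Premium.
Firm B against Premium: payoffs 93, 57, 73 → best response High.
Firm B against Ultra: payoffs 78, 16, 50 → best response High.
Mutual best responses: (Premium, High).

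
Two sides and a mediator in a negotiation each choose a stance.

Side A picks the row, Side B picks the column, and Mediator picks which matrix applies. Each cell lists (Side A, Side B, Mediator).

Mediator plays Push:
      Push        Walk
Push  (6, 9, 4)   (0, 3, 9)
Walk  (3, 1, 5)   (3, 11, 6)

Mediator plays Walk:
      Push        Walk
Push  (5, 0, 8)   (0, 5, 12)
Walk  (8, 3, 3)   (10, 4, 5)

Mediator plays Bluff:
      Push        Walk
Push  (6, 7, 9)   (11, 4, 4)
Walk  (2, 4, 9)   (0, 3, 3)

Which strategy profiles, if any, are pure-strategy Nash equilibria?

The pure Nash equilibria are (Push, Push, Bluff), (Walk, Walk, Push).

Side A against (Push, Push): payoffs 6, 3 → best response Push.
Side A against (Push, Walk): payoffs 5, 8 → best response Walk.
Side A against (Push, Bluff): payoffs 6, 2 → best response Push.
Side A against (Walk, Push): payoffs 0, 3 → best response Walk.
Side A against (Walk, Walk): payoffs 0, 10 → best response Walk.
Side A against (Walk, Bluff): payoffs 11, 0 → best response Push.
Side B against (Push, Push): payoffs 9, 3 → best response Push.
Side B against (Push, Walk): payoffs 0, 5 → best response Walk.
Side B against (Push, Bluff): payoffs 7, 4 → best response Push.
Side B against (Walk, Push): payoffs 1, 11 → best response Walk.
Side B against (Walk, Walk): payoffs 3, 4 → best response Walk.
Side B against (Walk, Bluff): payoffs 4, 3 → best response Push.
Mediator against (Push, Push): payoffs 4, 8, 9 → best response Bluff.
Mediator against (Push, Walk): payoffs 9, 12, 4 → best response Walk.
Mediator against (Walk, Push): payoffs 5, 3, 9 → best response Bluff.
Mediator against (Walk, Walk): payoffs 6, 5, 3 → best response Push.
Mutual best responses: (Push, Push, Bluff); (Walk, Walk, Push).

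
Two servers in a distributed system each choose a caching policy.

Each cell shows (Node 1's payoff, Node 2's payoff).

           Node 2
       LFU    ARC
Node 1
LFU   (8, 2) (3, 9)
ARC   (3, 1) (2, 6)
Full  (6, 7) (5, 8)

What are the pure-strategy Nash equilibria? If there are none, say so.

(LFU, LFU): Node 2 can switch to ARC (2 → 9). Not NE.
(LFU, ARC): Node 1 can switch to Full (3 → 5). Not NE.
(ARC, LFU): Node 1 can switch to LFU (3 → 8). Not NE.
(ARC, ARC): Node 1 can switch to LFU (2 → 3). Not NE.
(Full, LFU): Node 1 can switch to LFU (6 → 8). Not NE.
(Full, ARC): Node 1 gets 5, best alternative 3; Node 2 gets 8, best alternative 7. No profitable deviation — NE.

The unique pure-strategy Nash equilibrium is (Full, ARC).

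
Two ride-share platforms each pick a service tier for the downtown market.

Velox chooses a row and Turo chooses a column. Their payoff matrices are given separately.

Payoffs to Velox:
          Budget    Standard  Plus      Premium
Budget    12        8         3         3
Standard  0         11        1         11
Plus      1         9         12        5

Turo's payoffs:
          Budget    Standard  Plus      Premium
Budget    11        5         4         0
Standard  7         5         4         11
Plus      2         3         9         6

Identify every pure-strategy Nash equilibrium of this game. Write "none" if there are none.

(Budget, Budget); (Standard, Premium); (Plus, Plus)

For each player, find the best response to each opponent profile; mutual best responses are the pure NE.
Velox against Budget: payoffs 12, 0, 1 → best response Budget.
Velox against Standard: payoffs 8, 11, 9 → best response Standard.
Velox against Plus: payoffs 3, 1, 12 → best response Plus.
Velox against Premium: payoffs 3, 11, 5 → best response Standard.
Turo against Budget: payoffs 11, 5, 4, 0 → best response Budget.
Turo against Standard: payoffs 7, 5, 4, 11 → best response Premium.
Turo against Plus: payoffs 2, 3, 9, 6 → best response Plus.
Mutual best responses: (Budget, Budget); (Standard, Premium); (Plus, Plus).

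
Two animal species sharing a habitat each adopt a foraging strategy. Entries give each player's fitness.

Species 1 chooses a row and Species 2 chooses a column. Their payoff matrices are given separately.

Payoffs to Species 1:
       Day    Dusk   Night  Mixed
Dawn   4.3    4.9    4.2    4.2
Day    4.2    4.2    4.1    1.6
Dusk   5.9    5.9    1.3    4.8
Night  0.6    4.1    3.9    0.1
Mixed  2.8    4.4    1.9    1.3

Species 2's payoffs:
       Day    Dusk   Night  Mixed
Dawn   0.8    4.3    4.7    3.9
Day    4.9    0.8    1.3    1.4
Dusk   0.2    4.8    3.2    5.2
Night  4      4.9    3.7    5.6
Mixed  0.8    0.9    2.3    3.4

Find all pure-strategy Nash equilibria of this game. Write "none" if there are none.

Species 1 against Day: payoffs 4.3, 4.2, 5.9, 0.6, 2.8 → best response Dusk.
Species 1 against Dusk: payoffs 4.9, 4.2, 5.9, 4.1, 4.4 → best response Dusk.
Species 1 against Night: payoffs 4.2, 4.1, 1.3, 3.9, 1.9 → best response Dawn.
Species 1 against Mixed: payoffs 4.2, 1.6, 4.8, 0.1, 1.3 → best response Dusk.
Species 2 against Dawn: payoffs 0.8, 4.3, 4.7, 3.9 → best response Night.
Species 2 against Day: payoffs 4.9, 0.8, 1.3, 1.4 → best response Day.
Species 2 against Dusk: payoffs 0.2, 4.8, 3.2, 5.2 → best response Mixed.
Species 2 against Night: payoffs 4, 4.9, 3.7, 5.6 → best response Mixed.
Species 2 against Mixed: payoffs 0.8, 0.9, 2.3, 3.4 → best response Mixed.
Mutual best responses: (Dawn, Night); (Dusk, Mixed).

Pure-strategy Nash equilibria: (Dawn, Night) and (Dusk, Mixed)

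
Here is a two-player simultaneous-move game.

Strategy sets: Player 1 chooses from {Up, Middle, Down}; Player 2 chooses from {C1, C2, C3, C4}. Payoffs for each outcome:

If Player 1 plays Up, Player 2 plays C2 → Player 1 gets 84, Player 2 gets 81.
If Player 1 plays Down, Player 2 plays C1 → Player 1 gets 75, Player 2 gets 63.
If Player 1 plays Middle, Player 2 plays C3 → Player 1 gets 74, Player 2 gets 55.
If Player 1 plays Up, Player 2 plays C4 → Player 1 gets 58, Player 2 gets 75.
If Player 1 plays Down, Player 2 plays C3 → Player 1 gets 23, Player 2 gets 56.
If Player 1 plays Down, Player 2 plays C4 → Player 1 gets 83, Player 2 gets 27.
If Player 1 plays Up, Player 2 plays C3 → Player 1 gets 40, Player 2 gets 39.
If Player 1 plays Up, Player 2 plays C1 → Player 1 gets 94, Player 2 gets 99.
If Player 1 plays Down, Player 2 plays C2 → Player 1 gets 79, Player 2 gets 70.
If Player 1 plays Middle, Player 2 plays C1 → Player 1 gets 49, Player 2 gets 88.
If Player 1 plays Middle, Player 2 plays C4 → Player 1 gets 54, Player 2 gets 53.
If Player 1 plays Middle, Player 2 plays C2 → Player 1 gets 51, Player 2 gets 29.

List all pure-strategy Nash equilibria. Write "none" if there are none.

(Up, C1)

For each player, find the best response to each opponent profile; mutual best responses are the pure NE.
Player 1 against C1: payoffs 94, 49, 75 → best response Up.
Player 1 against C2: payoffs 84, 51, 79 → best response Up.
Player 1 against C3: payoffs 40, 74, 23 → best response Middle.
Player 1 against C4: payoffs 58, 54, 83 → best response Down.
Player 2 against Up: payoffs 99, 81, 39, 75 → best response C1.
Player 2 against Middle: payoffs 88, 29, 55, 53 → best response C1.
Player 2 against Down: payoffs 63, 70, 56, 27 → best response C2.
Mutual best responses: (Up, C1).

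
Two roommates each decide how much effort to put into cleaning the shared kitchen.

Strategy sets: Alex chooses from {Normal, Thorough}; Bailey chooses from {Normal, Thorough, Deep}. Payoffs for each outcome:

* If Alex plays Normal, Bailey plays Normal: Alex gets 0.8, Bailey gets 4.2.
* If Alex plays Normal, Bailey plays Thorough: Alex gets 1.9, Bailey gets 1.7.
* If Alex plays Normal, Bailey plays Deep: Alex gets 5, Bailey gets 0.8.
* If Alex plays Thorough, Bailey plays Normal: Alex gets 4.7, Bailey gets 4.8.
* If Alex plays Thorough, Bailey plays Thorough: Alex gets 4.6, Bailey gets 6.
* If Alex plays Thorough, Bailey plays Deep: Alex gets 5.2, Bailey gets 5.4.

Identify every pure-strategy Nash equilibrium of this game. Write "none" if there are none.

Pure NE: (Thorough, Thorough)

Alex against Normal: payoffs 0.8, 4.7 → best response Thorough.
Alex against Thorough: payoffs 1.9, 4.6 → best response Thorough.
Alex against Deep: payoffs 5, 5.2 → best response Thorough.
Bailey against Normal: payoffs 4.2, 1.7, 0.8 → best response Normal.
Bailey against Thorough: payoffs 4.8, 6, 5.4 → best response Thorough.
Mutual best responses: (Thorough, Thorough).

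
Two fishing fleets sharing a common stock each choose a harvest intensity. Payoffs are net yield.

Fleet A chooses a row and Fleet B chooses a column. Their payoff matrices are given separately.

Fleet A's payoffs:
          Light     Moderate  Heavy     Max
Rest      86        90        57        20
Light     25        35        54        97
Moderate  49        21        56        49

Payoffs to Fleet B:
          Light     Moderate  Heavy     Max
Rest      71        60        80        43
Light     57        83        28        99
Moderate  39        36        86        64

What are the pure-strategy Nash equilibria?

Fleet A against Light: payoffs 86, 25, 49 → best response Rest.
Fleet A against Moderate: payoffs 90, 35, 21 → best response Rest.
Fleet A against Heavy: payoffs 57, 54, 56 → best response Rest.
Fleet A against Max: payoffs 20, 97, 49 → best response Light.
Fleet B against Rest: payoffs 71, 60, 80, 43 → best response Heavy.
Fleet B against Light: payoffs 57, 83, 28, 99 → best response Max.
Fleet B against Moderate: payoffs 39, 36, 86, 64 → best response Heavy.
Mutual best responses: (Rest, Heavy); (Light, Max).

The pure Nash equilibria are (Rest, Heavy) and (Light, Max).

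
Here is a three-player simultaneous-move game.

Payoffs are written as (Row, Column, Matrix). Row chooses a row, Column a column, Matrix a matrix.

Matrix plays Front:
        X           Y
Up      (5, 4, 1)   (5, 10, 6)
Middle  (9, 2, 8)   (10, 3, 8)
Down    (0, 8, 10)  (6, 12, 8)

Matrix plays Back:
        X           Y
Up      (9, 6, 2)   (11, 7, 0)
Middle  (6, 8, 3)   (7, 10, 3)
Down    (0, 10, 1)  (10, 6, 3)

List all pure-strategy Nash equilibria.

(Up, X, Front): Row can switch to Middle (5 → 9). Not NE.
(Up, X, Back): Column can switch to Y (6 → 7). Not NE.
(Up, Y, Front): Row can switch to Middle (5 → 10). Not NE.
(Up, Y, Back): Matrix can switch to Front (0 → 6). Not NE.
(Middle, X, Front): Column can switch to Y (2 → 3). Not NE.
(Middle, X, Back): Row can switch to Up (6 → 9). Not NE.
(Middle, Y, Front): Row gets 10, best alternative 6; Column gets 3, best alternative 2; Matrix gets 8, best alternative 3. No profitable deviation — NE.
(Middle, Y, Back): Row can switch to Up (7 → 11). Not NE.
(Down, X, Front): Row can switch to Up (0 → 5). Not NE.
(Down, X, Back): Row can switch to Up (0 → 9). Not NE.
(Down, Y, Front): Row can switch to Middle (6 → 10). Not NE.
(The remaining 1 profile has a profitable deviation by the same check.)

(Middle, Y, Front)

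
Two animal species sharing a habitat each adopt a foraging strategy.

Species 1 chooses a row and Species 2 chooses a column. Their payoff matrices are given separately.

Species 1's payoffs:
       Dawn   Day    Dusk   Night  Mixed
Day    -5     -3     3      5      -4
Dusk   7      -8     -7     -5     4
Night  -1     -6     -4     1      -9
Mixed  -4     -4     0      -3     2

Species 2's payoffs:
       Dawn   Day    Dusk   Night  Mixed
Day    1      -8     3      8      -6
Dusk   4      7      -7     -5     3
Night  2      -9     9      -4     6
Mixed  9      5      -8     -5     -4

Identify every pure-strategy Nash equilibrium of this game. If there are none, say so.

Mark each player's best response to every combination of opponents' strategies; a profile where every player is best-responding is a pure Nash equilibrium.
Species 1 against Dawn: payoffs -5, 7, -1, -4 → best response Dusk.
Species 1 against Day: payoffs -3, -8, -6, -4 → best response Day.
Species 1 against Dusk: payoffs 3, -7, -4, 0 → best response Day.
Species 1 against Night: payoffs 5, -5, 1, -3 → best response Day.
Species 1 against Mixed: payoffs -4, 4, -9, 2 → best response Dusk.
Species 2 against Day: payoffs 1, -8, 3, 8, -6 → best response Night.
Species 2 against Dusk: payoffs 4, 7, -7, -5, 3 → best response Day.
Species 2 against Night: payoffs 2, -9, 9, -4, 6 → best response Dusk.
Species 2 against Mixed: payoffs 9, 5, -8, -5, -4 → best response Dawn.
Mutual best responses: (Day, Night).

(Day, Night)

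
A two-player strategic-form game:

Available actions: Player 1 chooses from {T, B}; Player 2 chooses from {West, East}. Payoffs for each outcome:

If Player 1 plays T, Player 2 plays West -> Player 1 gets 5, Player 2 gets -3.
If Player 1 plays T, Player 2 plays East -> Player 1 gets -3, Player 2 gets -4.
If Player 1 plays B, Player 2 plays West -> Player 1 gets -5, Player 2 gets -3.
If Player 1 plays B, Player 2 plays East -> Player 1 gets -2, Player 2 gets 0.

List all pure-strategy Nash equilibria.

The pure Nash equilibria are (T, West); (B, East).

For each player, find the best response to each opponent profile; mutual best responses are the pure NE.
Player 1 against West: payoffs 5, -5 → best response T.
Player 1 against East: payoffs -3, -2 → best response B.
Player 2 against T: payoffs -3, -4 → best response West.
Player 2 against B: payoffs -3, 0 → best response East.
Mutual best responses: (T, West); (B, East).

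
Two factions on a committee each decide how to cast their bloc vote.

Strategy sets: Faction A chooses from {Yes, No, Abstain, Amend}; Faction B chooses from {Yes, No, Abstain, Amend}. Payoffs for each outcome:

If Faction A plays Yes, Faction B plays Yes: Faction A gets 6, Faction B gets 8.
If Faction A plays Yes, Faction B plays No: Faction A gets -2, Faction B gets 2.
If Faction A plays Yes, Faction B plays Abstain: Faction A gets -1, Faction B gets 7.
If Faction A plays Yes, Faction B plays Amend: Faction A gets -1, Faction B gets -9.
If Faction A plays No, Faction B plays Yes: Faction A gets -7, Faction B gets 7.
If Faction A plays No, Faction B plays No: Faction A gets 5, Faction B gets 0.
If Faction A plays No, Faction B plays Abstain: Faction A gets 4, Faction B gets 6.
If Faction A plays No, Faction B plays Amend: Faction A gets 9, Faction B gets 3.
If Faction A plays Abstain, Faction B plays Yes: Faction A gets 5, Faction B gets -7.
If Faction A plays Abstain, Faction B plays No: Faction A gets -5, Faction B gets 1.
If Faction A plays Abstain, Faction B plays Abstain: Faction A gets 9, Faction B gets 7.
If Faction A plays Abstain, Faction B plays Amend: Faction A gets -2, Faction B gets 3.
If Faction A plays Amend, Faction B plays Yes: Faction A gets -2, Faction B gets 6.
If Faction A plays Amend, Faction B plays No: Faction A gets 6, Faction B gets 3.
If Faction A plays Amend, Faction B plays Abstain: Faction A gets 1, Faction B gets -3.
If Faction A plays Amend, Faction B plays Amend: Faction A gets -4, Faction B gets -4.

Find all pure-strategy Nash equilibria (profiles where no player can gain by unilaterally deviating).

(Yes, Yes); (Abstain, Abstain)

Mark each player's best response to every combination of opponents' strategies; a profile where every player is best-responding is a pure Nash equilibrium.
Faction A against Yes: payoffs 6, -7, 5, -2 → best response Yes.
Faction A against No: payoffs -2, 5, -5, 6 → best response Amend.
Faction A against Abstain: payoffs -1, 4, 9, 1 → best response Abstain.
Faction A against Amend: payoffs -1, 9, -2, -4 → best response No.
Faction B against Yes: payoffs 8, 2, 7, -9 → best response Yes.
Faction B against No: payoffs 7, 0, 6, 3 → best response Yes.
Faction B against Abstain: payoffs -7, 1, 7, 3 → best response Abstain.
Faction B against Amend: payoffs 6, 3, -3, -4 → best response Yes.
Mutual best responses: (Yes, Yes); (Abstain, Abstain).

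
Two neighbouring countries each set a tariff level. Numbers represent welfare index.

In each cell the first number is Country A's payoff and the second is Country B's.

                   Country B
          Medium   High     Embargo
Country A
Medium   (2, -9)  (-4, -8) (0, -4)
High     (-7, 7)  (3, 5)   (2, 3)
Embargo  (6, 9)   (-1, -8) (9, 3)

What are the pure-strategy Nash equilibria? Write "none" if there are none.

Pure NE: (Embargo, Medium)

(Medium, Medium): Country A can switch to Embargo (2 → 6). Not NE.
(Medium, High): Country A can switch to High (-4 → 3). Not NE.
(Medium, Embargo): Country A can switch to High (0 → 2). Not NE.
(High, Medium): Country A can switch to Medium (-7 → 2). Not NE.
(High, High): Country B can switch to Medium (5 → 7). Not NE.
(High, Embargo): Country A can switch to Embargo (2 → 9). Not NE.
(Embargo, Medium): Country A gets 6, best alternative 2; Country B gets 9, best alternative 3. No profitable deviation — NE.
(Embargo, High): Country A can switch to High (-1 → 3). Not NE.
(Embargo, Embargo): Country B can switch to Medium (3 → 9). Not NE.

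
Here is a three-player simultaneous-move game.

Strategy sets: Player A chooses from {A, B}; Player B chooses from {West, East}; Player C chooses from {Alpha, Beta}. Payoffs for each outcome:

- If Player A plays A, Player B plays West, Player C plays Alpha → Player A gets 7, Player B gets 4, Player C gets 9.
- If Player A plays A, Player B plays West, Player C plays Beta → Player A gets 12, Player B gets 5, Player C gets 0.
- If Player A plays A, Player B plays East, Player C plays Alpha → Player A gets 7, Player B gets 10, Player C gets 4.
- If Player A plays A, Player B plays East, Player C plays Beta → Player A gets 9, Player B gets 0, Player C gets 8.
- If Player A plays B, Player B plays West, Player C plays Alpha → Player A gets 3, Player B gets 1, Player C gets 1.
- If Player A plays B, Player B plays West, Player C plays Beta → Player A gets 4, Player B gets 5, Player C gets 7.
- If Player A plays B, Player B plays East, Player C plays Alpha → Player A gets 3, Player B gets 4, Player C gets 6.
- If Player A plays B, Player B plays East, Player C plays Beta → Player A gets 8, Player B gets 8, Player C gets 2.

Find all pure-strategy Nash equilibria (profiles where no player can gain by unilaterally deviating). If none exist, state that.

(A, West, Alpha): Player B can switch to East (4 → 10). Not NE.
(A, West, Beta): Player C can switch to Alpha (0 → 9). Not NE.
(A, East, Alpha): Player C can switch to Beta (4 → 8). Not NE.
(A, East, Beta): Player B can switch to West (0 → 5). Not NE.
(B, West, Alpha): Player A can switch to A (3 → 7). Not NE.
(B, West, Beta): Player A can switch to A (4 → 12). Not NE.
(B, East, Alpha): Player A can switch to A (3 → 7). Not NE.
(B, East, Beta): Player A can switch to A (8 → 9). Not NE.

This game has no pure Nash equilibrium.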